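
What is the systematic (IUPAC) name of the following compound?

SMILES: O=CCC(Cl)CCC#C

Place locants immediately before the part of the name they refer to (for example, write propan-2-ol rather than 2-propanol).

3-chlorohept-6-ynal

The longest carbon chain that includes the –CHO group and the multiple bond has 7 carbons, so the parent hydride is heptane.
The principal characteristic group is an aldehyde (terminal –CHO), named with the suffix -al.
There is one C≡C triple bond, indicated by the ending -yne.
The numbering direction is chosen so that the aldehyde carbon is C-1 by definition.
This places the triple bond between C-6 and C-7; a chloro group at C-3.
Assembling the pieces gives 3-chlorohept-6-ynal.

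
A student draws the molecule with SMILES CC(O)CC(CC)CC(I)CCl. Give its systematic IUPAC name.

7-chloro-4-ethyl-6-iodoheptan-2-ol

The longest carbon chain that includes the –OH group has 7 carbons, so the parent hydride is heptane.
An alcohol (–OH) is the principal characteristic group, giving the suffix -ol.
Number the chain so that numbering from this end puts the hydroxyl group at C-2 rather than C-6.
With this numbering: the hydroxyl at C-2; a chloro group at C-7; an ethyl group at C-4; an iodo group at C-6.
Prefixes are listed alphabetically: chloro, ethyl, iodo.
The name is 7-chloro-4-ethyl-6-iodoheptan-2-ol.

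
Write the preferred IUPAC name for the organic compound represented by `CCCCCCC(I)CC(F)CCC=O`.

The longest carbon chain that includes the –CHO group has 12 carbons, so the parent hydride is dodecane.
The principal characteristic group is an aldehyde (terminal –CHO), named with the suffix -al.
The numbering direction is chosen so that the aldehyde carbon is C-1 by definition.
This places a fluoro group at C-4; an iodo group at C-6.
Substituent prefixes are cited in alphabetical order (multiplying prefixes like di-/tri- are ignored for ordering).
Putting it together: 4-fluoro-6-iodododecanal.

4-fluoro-6-iodododecanal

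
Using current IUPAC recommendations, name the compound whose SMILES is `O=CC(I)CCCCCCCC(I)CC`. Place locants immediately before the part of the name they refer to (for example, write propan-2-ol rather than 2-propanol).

2,10-diiodododecanal

Counting along the main chain through the –CHO group gives 12 carbons: the parent is dodecane.
The principal characteristic group is an aldehyde (terminal –CHO), named with the suffix -al.
Choose the numbering such that the aldehyde carbon is C-1 by definition.
With this numbering: iodo groups at C-2 and C-10.
Assembling the pieces gives 2,10-diiodododecanal.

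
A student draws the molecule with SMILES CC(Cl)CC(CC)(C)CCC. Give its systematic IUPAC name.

The longest carbon chain is 7 atoms: the parent is heptane.
Choose the numbering such that the substituent locant set {2,4,4} is lower than {4,4,6} at the first point of difference.
This places a chloro group at C-2; an ethyl group at C-4; a methyl group at C-4.
Prefixes are listed alphabetically: chloro, ethyl, methyl.
Assembling the pieces gives 2-chloro-4-ethyl-4-methylheptane.

2-chloro-4-ethyl-4-methylheptane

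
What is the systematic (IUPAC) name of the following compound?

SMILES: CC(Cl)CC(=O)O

3-chlorobutanoic acid

The longest chain bearing the –COOH group is 4 carbons long (butane).
A carboxylic acid (terminal –COOH) is the principal characteristic group, giving the suffix -oic acid.
Number the chain so that the carboxylic acid carbon is C-1 by definition.
With this numbering: a chloro group at C-3.
Assembling the pieces gives 3-chlorobutanoic acid.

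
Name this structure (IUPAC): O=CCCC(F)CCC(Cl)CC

The longest carbon chain that includes the –CHO group has 9 carbons, so the parent hydride is nonane.
The highest-priority functional group is an aldehyde (terminal –CHO), so the name ends in -al.
Choose the numbering such that the aldehyde carbon is C-1 by definition.
That gives a chloro group at C-7; a fluoro group at C-4.
Substituent prefixes are cited in alphabetical order (multiplying prefixes like di-/tri- are ignored for ordering).
Putting it together: 7-chloro-4-fluorononanal.

7-chloro-4-fluorononanal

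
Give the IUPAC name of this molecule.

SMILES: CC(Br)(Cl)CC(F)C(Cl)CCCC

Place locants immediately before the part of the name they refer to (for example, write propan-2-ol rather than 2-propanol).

2-bromo-2,5-dichloro-4-fluorononane

The longest continuous carbon chain has 9 atoms, so the parent hydride is nonane.
Number the chain so that the substituent locant set {2,2,4,5} is lower than {5,6,8,8} at the first point of difference.
That gives a bromo group at C-2; chloro groups at C-2 and C-5; a fluoro group at C-4.
The substituents are ordered alphabetically, ignoring any di-/tri- multipliers.
Assembling the pieces gives 2-bromo-2,5-dichloro-4-fluorononane.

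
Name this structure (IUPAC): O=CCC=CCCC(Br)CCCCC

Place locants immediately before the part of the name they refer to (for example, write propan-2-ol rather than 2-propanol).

7-bromododec-3-enal

The longest carbon chain that includes the –CHO group and the multiple bond has 12 carbons, so the parent hydride is dodecane.
The principal characteristic group is an aldehyde (terminal –CHO), named with the suffix -al.
There is one C=C double bond, indicated by the ending -ene.
Choose the numbering such that the aldehyde carbon is C-1 by definition.
With this numbering: the double bond between C-3 and C-4; a bromo group at C-7.
Putting it together: 7-bromododec-3-enal.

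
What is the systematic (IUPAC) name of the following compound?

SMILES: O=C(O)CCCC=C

hex-5-enoic acid

The longest chain bearing the –COOH group and the multiple bond is 6 carbons long (hexane).
The highest-priority functional group is a carboxylic acid (terminal –COOH), so the name ends in -oic acid.
A C=C double bond in the chain gives the infix -ene-.
Number the chain so that the carboxylic acid carbon is C-1 by definition.
That gives the double bond between C-5 and C-6.
Putting it together: hex-5-enoic acid.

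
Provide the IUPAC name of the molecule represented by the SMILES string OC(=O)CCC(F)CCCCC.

4-fluorononanoic acid

The longest chain bearing the –COOH group is 9 carbons long (nonane).
A carboxylic acid (terminal –COOH) is the principal characteristic group, giving the suffix -oic acid.
Choose the numbering such that the carboxylic acid carbon is C-1 by definition.
With this numbering: a fluoro group at C-4.
Assembling the pieces gives 4-fluorononanoic acid.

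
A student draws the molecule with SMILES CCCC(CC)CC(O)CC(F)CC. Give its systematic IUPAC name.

7-ethyl-3-fluorodecan-5-ol

The longest carbon chain that includes the –OH group has 10 carbons, so the parent hydride is decane.
The highest-priority functional group is an alcohol (–OH), so the name ends in -ol.
Choose the numbering such that numbering from this end puts the hydroxyl group at C-5 rather than C-6.
That gives the hydroxyl at C-5; an ethyl group at C-7; a fluoro group at C-3.
The substituents are ordered alphabetically, ignoring any di-/tri- multipliers.
Assembling the pieces gives 7-ethyl-3-fluorodecan-5-ol.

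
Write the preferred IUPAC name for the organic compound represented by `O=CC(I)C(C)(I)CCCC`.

2,3-diiodo-3-methylheptanal

The longest chain bearing the –CHO group is 7 carbons long (heptane).
The principal characteristic group is an aldehyde (terminal –CHO), named with the suffix -al.
Choose the numbering such that the aldehyde carbon is C-1 by definition.
With this numbering: iodo groups at C-2 and C-3; a methyl group at C-3.
Substituent prefixes are cited in alphabetical order (multiplying prefixes like di-/tri- are ignored for ordering).
Putting it together: 2,3-diiodo-3-methylheptanal.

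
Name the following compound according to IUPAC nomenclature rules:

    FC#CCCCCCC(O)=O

Counting along the main chain through the –COOH group and the multiple bond gives 8 carbons: the parent is octane.
The highest-priority functional group is a carboxylic acid (terminal –COOH), so the name ends in -oic acid.
A C≡C triple bond in the chain gives the infix -yne-.
Choose the numbering such that the carboxylic acid carbon is C-1 by definition.
That gives the triple bond between C-7 and C-8; a fluoro group at C-8.
Assembling the pieces gives 8-fluorooct-7-ynoic acid.

8-fluorooct-7-ynoic acid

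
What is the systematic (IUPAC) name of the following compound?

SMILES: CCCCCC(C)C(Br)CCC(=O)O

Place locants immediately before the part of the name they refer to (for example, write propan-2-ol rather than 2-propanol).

4-bromo-5-methyldecanoic acid

The longest chain bearing the –COOH group is 10 carbons long (decane).
The highest-priority functional group is a carboxylic acid (terminal –COOH), so the name ends in -oic acid.
Choose the numbering such that the carboxylic acid carbon is C-1 by definition.
This places a bromo group at C-4; a methyl group at C-5.
Substituent prefixes are cited in alphabetical order (multiplying prefixes like di-/tri- are ignored for ordering).
Assembling the pieces gives 4-bromo-5-methyldecanoic acid.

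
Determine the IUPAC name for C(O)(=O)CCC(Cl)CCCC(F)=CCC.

The longest chain bearing the –COOH group and the multiple bond is 11 carbons long (undecane).
The principal characteristic group is a carboxylic acid (terminal –COOH), named with the suffix -oic acid.
There is one C=C double bond, indicated by the ending -ene.
Number the chain so that the carboxylic acid carbon is C-1 by definition.
That gives the double bond between C-8 and C-9; a chloro group at C-4; a fluoro group at C-8.
Substituent prefixes are cited in alphabetical order (multiplying prefixes like di-/tri- are ignored for ordering).
Assembling the pieces gives 4-chloro-8-fluoroundec-8-enoic acid.

4-chloro-8-fluoroundec-8-enoic acid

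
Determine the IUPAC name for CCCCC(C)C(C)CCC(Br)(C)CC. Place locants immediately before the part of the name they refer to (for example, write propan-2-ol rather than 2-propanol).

The longest carbon chain is 11 atoms: the parent is undecane.
Choose the numbering such that the substituent locant set {3,3,6,7} is lower than {5,6,9,9} at the first point of difference.
This places a bromo group at C-3; methyl groups at C-3 and C-6 and C-7.
Prefixes are listed alphabetically: bromo, methyl.
Assembling the pieces gives 3-bromo-3,6,7-trimethylundecane.

3-bromo-3,6,7-trimethylundecane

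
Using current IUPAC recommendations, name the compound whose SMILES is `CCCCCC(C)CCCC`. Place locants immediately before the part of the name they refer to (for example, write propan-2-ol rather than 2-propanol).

The longest carbon chain is 10 atoms: the parent is decane.
Choose the numbering such that the substituent locant set {5} is lower than {6} at the first point of difference.
This places a methyl group at C-5.
Putting it together: 5-methyldecane.

5-methyldecane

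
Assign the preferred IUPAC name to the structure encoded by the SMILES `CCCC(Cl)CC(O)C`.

4-chloroheptan-2-ol

The longest carbon chain that includes the –OH group has 7 carbons, so the parent hydride is heptane.
An alcohol (–OH) is the principal characteristic group, giving the suffix -ol.
The numbering direction is chosen so that numbering from this end puts the hydroxyl group at C-2 rather than C-6.
With this numbering: the hydroxyl at C-2; a chloro group at C-4.
Putting it together: 4-chloroheptan-2-ol.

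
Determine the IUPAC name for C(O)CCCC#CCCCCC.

undec-5-yn-1-ol

The longest carbon chain that includes the –OH group and the multiple bond has 11 carbons, so the parent hydride is undecane.
An alcohol (–OH) is the principal characteristic group, giving the suffix -ol.
There is one C≡C triple bond, indicated by the ending -yne.
Choose the numbering such that numbering from this end puts the hydroxyl group at C-1 rather than C-11.
That gives the hydroxyl at C-1; the triple bond between C-5 and C-6.
Putting it together: undec-5-yn-1-ol.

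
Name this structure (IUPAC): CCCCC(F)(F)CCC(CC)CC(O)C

4-ethyl-7,7-difluoroundecan-2-ol

The longest chain bearing the –OH group is 11 carbons long (undecane).
An alcohol (–OH) is the principal characteristic group, giving the suffix -ol.
Number the chain so that numbering from this end puts the hydroxyl group at C-2 rather than C-10.
This places the hydroxyl at C-2; an ethyl group at C-4; two fluoro groups at C-7.
Prefixes are listed alphabetically: ethyl, fluoro.
Assembling the pieces gives 4-ethyl-7,7-difluoroundecan-2-ol.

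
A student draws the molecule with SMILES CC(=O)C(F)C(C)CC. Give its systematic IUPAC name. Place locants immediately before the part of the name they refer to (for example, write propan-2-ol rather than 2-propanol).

3-fluoro-4-methylhexan-2-one

Counting along the main chain through the carbonyl gives 6 carbons: the parent is hexane.
The principal characteristic group is a ketone (C=O on an internal carbon), named with the suffix -one.
Number the chain so that numbering from this end puts the carbonyl group at C-2 rather than C-5.
That gives the carbonyl at C-2; a fluoro group at C-3; a methyl group at C-4.
Substituent prefixes are cited in alphabetical order (multiplying prefixes like di-/tri- are ignored for ordering).
Putting it together: 3-fluoro-4-methylhexan-2-one.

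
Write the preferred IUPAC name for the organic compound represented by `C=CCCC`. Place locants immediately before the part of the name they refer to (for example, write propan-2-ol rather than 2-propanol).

pent-1-ene

The longest carbon chain that includes the multiple bond has 5 carbons, so the parent hydride is pentane.
The chain contains a C=C double bond, so the unsaturation ending is -ene.
Choose the numbering such that numbering from this end puts the double bond at C-1 rather than C-4.
This places the double bond between C-1 and C-2.
Putting it together: pent-1-ene.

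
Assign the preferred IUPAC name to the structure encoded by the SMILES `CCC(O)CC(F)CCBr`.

7-bromo-5-fluoroheptan-3-ol

The longest carbon chain that includes the –OH group has 7 carbons, so the parent hydride is heptane.
The principal characteristic group is an alcohol (–OH), named with the suffix -ol.
The numbering direction is chosen so that numbering from this end puts the hydroxyl group at C-3 rather than C-5.
With this numbering: the hydroxyl at C-3; a bromo group at C-7; a fluoro group at C-5.
Prefixes are listed alphabetically: bromo, fluoro.
Putting it together: 7-bromo-5-fluoroheptan-3-ol.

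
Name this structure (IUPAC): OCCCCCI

5-iodopentan-1-ol

The longest carbon chain that includes the –OH group has 5 carbons, so the parent hydride is pentane.
The highest-priority functional group is an alcohol (–OH), so the name ends in -ol.
The numbering direction is chosen so that numbering from this end puts the hydroxyl group at C-1 rather than C-5.
With this numbering: the hydroxyl at C-1; an iodo group at C-5.
Putting it together: 5-iodopentan-1-ol.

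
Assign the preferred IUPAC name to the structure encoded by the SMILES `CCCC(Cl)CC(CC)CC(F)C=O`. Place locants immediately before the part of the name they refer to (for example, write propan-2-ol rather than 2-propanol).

The longest carbon chain that includes the –CHO group has 9 carbons, so the parent hydride is nonane.
The highest-priority functional group is an aldehyde (terminal –CHO), so the name ends in -al.
The numbering direction is chosen so that the aldehyde carbon is C-1 by definition.
That gives a chloro group at C-6; an ethyl group at C-4; a fluoro group at C-2.
The substituents are ordered alphabetically, ignoring any di-/tri- multipliers.
Putting it together: 6-chloro-4-ethyl-2-fluorononanal.

6-chloro-4-ethyl-2-fluorononanal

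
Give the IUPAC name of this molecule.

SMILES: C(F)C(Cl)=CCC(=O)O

4-chloro-5-fluoropent-3-enoic acid

The longest carbon chain that includes the –COOH group and the multiple bond has 5 carbons, so the parent hydride is pentane.
The principal characteristic group is a carboxylic acid (terminal –COOH), named with the suffix -oic acid.
A C=C double bond in the chain gives the infix -ene-.
Number the chain so that the carboxylic acid carbon is C-1 by definition.
With this numbering: the double bond between C-3 and C-4; a chloro group at C-4; a fluoro group at C-5.
Prefixes are listed alphabetically: chloro, fluoro.
Assembling the pieces gives 4-chloro-5-fluoropent-3-enoic acid.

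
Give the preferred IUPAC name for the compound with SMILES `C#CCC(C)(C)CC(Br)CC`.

6-bromo-4,4-dimethyloct-1-yne

The longest carbon chain that includes the multiple bond has 8 carbons, so the parent hydride is octane.
A C≡C triple bond in the chain gives the infix -yne-.
Number the chain so that numbering from this end puts the triple bond at C-1 rather than C-7.
That gives the triple bond between C-1 and C-2; a bromo group at C-6; two methyl groups at C-4.
Substituent prefixes are cited in alphabetical order (multiplying prefixes like di-/tri- are ignored for ordering).
Putting it together: 6-bromo-4,4-dimethyloct-1-yne.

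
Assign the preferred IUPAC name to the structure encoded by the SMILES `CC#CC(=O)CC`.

The longest carbon chain that includes the carbonyl and the multiple bond has 6 carbons, so the parent hydride is hexane.
The principal characteristic group is a ketone (C=O on an internal carbon), named with the suffix -one.
The chain contains a C≡C triple bond, so the unsaturation ending is -yne.
Choose the numbering such that numbering from this end puts the carbonyl group at C-3 rather than C-4.
With this numbering: the carbonyl at C-3; the triple bond between C-4 and C-5.
Assembling the pieces gives hex-4-yn-3-one.

hex-4-yn-3-one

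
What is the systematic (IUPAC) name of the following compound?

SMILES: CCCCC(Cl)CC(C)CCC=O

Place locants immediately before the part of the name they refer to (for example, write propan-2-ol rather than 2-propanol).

The longest chain bearing the –CHO group is 10 carbons long (decane).
The principal characteristic group is an aldehyde (terminal –CHO), named with the suffix -al.
Number the chain so that the aldehyde carbon is C-1 by definition.
This places a chloro group at C-6; a methyl group at C-4.
Prefixes are listed alphabetically: chloro, methyl.
The name is 6-chloro-4-methyldecanal.

6-chloro-4-methyldecanal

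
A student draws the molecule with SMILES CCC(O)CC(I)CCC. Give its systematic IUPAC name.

Counting along the main chain through the –OH group gives 8 carbons: the parent is octane.
An alcohol (–OH) is the principal characteristic group, giving the suffix -ol.
Choose the numbering such that numbering from this end puts the hydroxyl group at C-3 rather than C-6.
That gives the hydroxyl at C-3; an iodo group at C-5.
The name is 5-iodooctan-3-ol.

5-iodooctan-3-ol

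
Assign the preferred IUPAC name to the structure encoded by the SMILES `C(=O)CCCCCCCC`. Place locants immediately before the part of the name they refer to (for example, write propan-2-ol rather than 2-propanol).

nonanal

Counting along the main chain through the –CHO group gives 9 carbons: the parent is nonane.
The highest-priority functional group is an aldehyde (terminal –CHO), so the name ends in -al.
Number the chain so that the aldehyde carbon is C-1 by definition.
The name is nonanal.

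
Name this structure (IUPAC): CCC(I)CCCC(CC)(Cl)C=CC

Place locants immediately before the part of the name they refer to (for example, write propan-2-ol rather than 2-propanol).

The longest carbon chain that includes the multiple bond has 10 carbons, so the parent hydride is decane.
A C=C double bond in the chain gives the infix -ene-.
The numbering direction is chosen so that numbering from this end puts the double bond at C-2 rather than C-8.
That gives the double bond between C-2 and C-3; a chloro group at C-4; an ethyl group at C-4; an iodo group at C-8.
Substituent prefixes are cited in alphabetical order (multiplying prefixes like di-/tri- are ignored for ordering).
The name is 4-chloro-4-ethyl-8-iododec-2-ene.

4-chloro-4-ethyl-8-iododec-2-ene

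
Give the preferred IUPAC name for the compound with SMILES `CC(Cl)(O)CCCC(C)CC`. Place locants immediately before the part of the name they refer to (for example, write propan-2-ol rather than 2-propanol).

2-chloro-6-methyloctan-2-ol

The longest chain bearing the –OH group is 8 carbons long (octane).
An alcohol (–OH) is the principal characteristic group, giving the suffix -ol.
Number the chain so that numbering from this end puts the hydroxyl group at C-2 rather than C-7.
This places the hydroxyl at C-2; a chloro group at C-2; a methyl group at C-6.
Substituent prefixes are cited in alphabetical order (multiplying prefixes like di-/tri- are ignored for ordering).
Putting it together: 2-chloro-6-methyloctan-2-ol.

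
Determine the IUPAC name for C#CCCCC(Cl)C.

6-chlorohept-1-yne

The longest carbon chain that includes the multiple bond has 7 carbons, so the parent hydride is heptane.
A C≡C triple bond in the chain gives the infix -yne-.
The numbering direction is chosen so that numbering from this end puts the triple bond at C-1 rather than C-6.
This places the triple bond between C-1 and C-2; a chloro group at C-6.
Putting it together: 6-chlorohept-1-yne.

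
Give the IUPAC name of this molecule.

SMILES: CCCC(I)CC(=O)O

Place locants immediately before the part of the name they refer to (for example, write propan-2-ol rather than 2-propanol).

3-iodohexanoic acid

The longest carbon chain that includes the –COOH group has 6 carbons, so the parent hydride is hexane.
A carboxylic acid (terminal –COOH) is the principal characteristic group, giving the suffix -oic acid.
Choose the numbering such that the carboxylic acid carbon is C-1 by definition.
With this numbering: an iodo group at C-3.
Putting it together: 3-iodohexanoic acid.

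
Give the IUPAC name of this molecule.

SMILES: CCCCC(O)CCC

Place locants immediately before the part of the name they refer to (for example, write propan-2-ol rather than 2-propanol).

octan-4-ol

The longest carbon chain that includes the –OH group has 8 carbons, so the parent hydride is octane.
The highest-priority functional group is an alcohol (–OH), so the name ends in -ol.
Number the chain so that numbering from this end puts the hydroxyl group at C-4 rather than C-5.
That gives the hydroxyl at C-4.
Putting it together: octan-4-ol.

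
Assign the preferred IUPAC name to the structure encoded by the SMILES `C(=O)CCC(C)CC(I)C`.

The longest chain bearing the –CHO group is 7 carbons long (heptane).
An aldehyde (terminal –CHO) is the principal characteristic group, giving the suffix -al.
Choose the numbering such that the aldehyde carbon is C-1 by definition.
With this numbering: an iodo group at C-6; a methyl group at C-4.
Substituent prefixes are cited in alphabetical order (multiplying prefixes like di-/tri- are ignored for ordering).
The name is 6-iodo-4-methylheptanal.

6-iodo-4-methylheptanal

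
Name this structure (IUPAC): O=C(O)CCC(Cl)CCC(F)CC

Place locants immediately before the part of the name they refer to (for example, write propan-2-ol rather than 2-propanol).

4-chloro-7-fluorononanoic acid

The longest chain bearing the –COOH group is 9 carbons long (nonane).
A carboxylic acid (terminal –COOH) is the principal characteristic group, giving the suffix -oic acid.
Number the chain so that the carboxylic acid carbon is C-1 by definition.
With this numbering: a chloro group at C-4; a fluoro group at C-7.
The substituents are ordered alphabetically, ignoring any di-/tri- multipliers.
The name is 4-chloro-7-fluorononanoic acid.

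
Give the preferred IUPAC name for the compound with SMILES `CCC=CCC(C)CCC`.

6-methylnon-3-ene

Counting along the main chain through the multiple bond gives 9 carbons: the parent is nonane.
There is one C=C double bond, indicated by the ending -ene.
Number the chain so that numbering from this end puts the double bond at C-3 rather than C-6.
With this numbering: the double bond between C-3 and C-4; a methyl group at C-6.
Putting it together: 6-methylnon-3-ene.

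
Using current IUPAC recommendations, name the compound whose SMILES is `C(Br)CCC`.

The longest carbon chain is 4 atoms: the parent is butane.
Number the chain so that the substituent locant set {1} is lower than {4} at the first point of difference.
That gives a bromo group at C-1.
Putting it together: 1-bromobutane.

1-bromobutane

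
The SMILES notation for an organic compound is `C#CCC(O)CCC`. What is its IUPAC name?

The longest carbon chain that includes the –OH group and the multiple bond has 7 carbons, so the parent hydride is heptane.
The principal characteristic group is an alcohol (–OH), named with the suffix -ol.
A C≡C triple bond in the chain gives the infix -yne-.
The numbering direction is chosen so that numbering from this end puts the triple bond at C-1 rather than C-6.
That gives the hydroxyl at C-4; the triple bond between C-1 and C-2.
Putting it together: hept-1-yn-4-ol.

hept-1-yn-4-ol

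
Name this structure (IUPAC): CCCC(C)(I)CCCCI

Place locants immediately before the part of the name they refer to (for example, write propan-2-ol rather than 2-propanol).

The longest continuous carbon chain has 8 atoms, so the parent hydride is octane.
Choose the numbering such that the substituent locant set {1,5,5} is lower than {4,4,8} at the first point of difference.
This places iodo groups at C-1 and C-5; a methyl group at C-5.
Prefixes are listed alphabetically: iodo, methyl.
The name is 1,5-diiodo-5-methyloctane.

1,5-diiodo-5-methyloctane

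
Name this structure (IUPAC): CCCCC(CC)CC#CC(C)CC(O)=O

7-ethyl-3-methylundec-4-ynoic acid

The longest carbon chain that includes the –COOH group and the multiple bond has 11 carbons, so the parent hydride is undecane.
A carboxylic acid (terminal –COOH) is the principal characteristic group, giving the suffix -oic acid.
A C≡C triple bond in the chain gives the infix -yne-.
Choose the numbering such that the carboxylic acid carbon is C-1 by definition.
This places the triple bond between C-4 and C-5; an ethyl group at C-7; a methyl group at C-3.
The substituents are ordered alphabetically, ignoring any di-/tri- multipliers.
The name is 7-ethyl-3-methylundec-4-ynoic acid.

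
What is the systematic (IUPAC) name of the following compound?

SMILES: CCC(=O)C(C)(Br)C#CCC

4-bromo-4-methyloct-5-yn-3-one

The longest carbon chain that includes the carbonyl and the multiple bond has 8 carbons, so the parent hydride is octane.
The principal characteristic group is a ketone (C=O on an internal carbon), named with the suffix -one.
The chain contains a C≡C triple bond, so the unsaturation ending is -yne.
Number the chain so that numbering from this end puts the carbonyl group at C-3 rather than C-6.
This places the carbonyl at C-3; the triple bond between C-5 and C-6; a bromo group at C-4; a methyl group at C-4.
Prefixes are listed alphabetically: bromo, methyl.
Assembling the pieces gives 4-bromo-4-methyloct-5-yn-3-one.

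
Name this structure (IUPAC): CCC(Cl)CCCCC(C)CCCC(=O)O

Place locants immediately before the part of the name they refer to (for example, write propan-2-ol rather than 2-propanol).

10-chloro-5-methyldodecanoic acid

Counting along the main chain through the –COOH group gives 12 carbons: the parent is dodecane.
The principal characteristic group is a carboxylic acid (terminal –COOH), named with the suffix -oic acid.
The numbering direction is chosen so that the carboxylic acid carbon is C-1 by definition.
With this numbering: a chloro group at C-10; a methyl group at C-5.
Substituent prefixes are cited in alphabetical order (multiplying prefixes like di-/tri- are ignored for ordering).
Assembling the pieces gives 10-chloro-5-methyldodecanoic acid.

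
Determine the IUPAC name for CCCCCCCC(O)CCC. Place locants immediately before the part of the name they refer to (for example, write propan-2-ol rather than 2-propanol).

The longest carbon chain that includes the –OH group has 11 carbons, so the parent hydride is undecane.
The principal characteristic group is an alcohol (–OH), named with the suffix -ol.
Number the chain so that numbering from this end puts the hydroxyl group at C-4 rather than C-8.
That gives the hydroxyl at C-4.
Putting it together: undecan-4-ol.

undecan-4-ol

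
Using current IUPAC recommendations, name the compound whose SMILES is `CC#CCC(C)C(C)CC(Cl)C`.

8-chloro-5,6-dimethylnon-2-yne

The longest carbon chain that includes the multiple bond has 9 carbons, so the parent hydride is nonane.
A C≡C triple bond in the chain gives the infix -yne-.
Number the chain so that numbering from this end puts the triple bond at C-2 rather than C-7.
With this numbering: the triple bond between C-2 and C-3; a chloro group at C-8; methyl groups at C-5 and C-6.
Substituent prefixes are cited in alphabetical order (multiplying prefixes like di-/tri- are ignored for ordering).
Putting it together: 8-chloro-5,6-dimethylnon-2-yne.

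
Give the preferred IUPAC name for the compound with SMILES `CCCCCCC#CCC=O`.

The longest carbon chain that includes the –CHO group and the multiple bond has 10 carbons, so the parent hydride is decane.
The highest-priority functional group is an aldehyde (terminal –CHO), so the name ends in -al.
The chain contains a C≡C triple bond, so the unsaturation ending is -yne.
Choose the numbering such that the aldehyde carbon is C-1 by definition.
That gives the triple bond between C-3 and C-4.
Putting it together: dec-3-ynal.

dec-3-ynal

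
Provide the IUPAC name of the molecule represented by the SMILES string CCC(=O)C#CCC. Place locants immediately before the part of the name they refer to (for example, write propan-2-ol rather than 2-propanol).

The longest carbon chain that includes the carbonyl and the multiple bond has 7 carbons, so the parent hydride is heptane.
The principal characteristic group is a ketone (C=O on an internal carbon), named with the suffix -one.
The chain contains a C≡C triple bond, so the unsaturation ending is -yne.
Choose the numbering such that numbering from this end puts the carbonyl group at C-3 rather than C-5.
This places the carbonyl at C-3; the triple bond between C-4 and C-5.
Putting it together: hept-4-yn-3-one.

hept-4-yn-3-one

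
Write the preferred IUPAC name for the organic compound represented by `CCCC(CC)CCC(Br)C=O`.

2-bromo-5-ethyloctanal

The longest carbon chain that includes the –CHO group has 8 carbons, so the parent hydride is octane.
The highest-priority functional group is an aldehyde (terminal –CHO), so the name ends in -al.
Number the chain so that the aldehyde carbon is C-1 by definition.
That gives a bromo group at C-2; an ethyl group at C-5.
Substituent prefixes are cited in alphabetical order (multiplying prefixes like di-/tri- are ignored for ordering).
The name is 2-bromo-5-ethyloctanal.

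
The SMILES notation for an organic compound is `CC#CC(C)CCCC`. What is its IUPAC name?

4-methyloct-2-yne

The longest carbon chain that includes the multiple bond has 8 carbons, so the parent hydride is octane.
The chain contains a C≡C triple bond, so the unsaturation ending is -yne.
The numbering direction is chosen so that numbering from this end puts the triple bond at C-2 rather than C-6.
That gives the triple bond between C-2 and C-3; a methyl group at C-4.
The name is 4-methyloct-2-yne.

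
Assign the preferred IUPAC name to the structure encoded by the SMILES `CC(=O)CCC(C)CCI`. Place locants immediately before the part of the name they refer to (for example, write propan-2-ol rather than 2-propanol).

7-iodo-5-methylheptan-2-one

The longest chain bearing the carbonyl is 7 carbons long (heptane).
The highest-priority functional group is a ketone (C=O on an internal carbon), so the name ends in -one.
The numbering direction is chosen so that numbering from this end puts the carbonyl group at C-2 rather than C-6.
With this numbering: the carbonyl at C-2; an iodo group at C-7; a methyl group at C-5.
The substituents are ordered alphabetically, ignoring any di-/tri- multipliers.
Putting it together: 7-iodo-5-methylheptan-2-one.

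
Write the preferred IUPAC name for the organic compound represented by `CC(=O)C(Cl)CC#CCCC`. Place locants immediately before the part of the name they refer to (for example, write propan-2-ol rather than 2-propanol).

Counting along the main chain through the carbonyl and the multiple bond gives 9 carbons: the parent is nonane.
The principal characteristic group is a ketone (C=O on an internal carbon), named with the suffix -one.
A C≡C triple bond in the chain gives the infix -yne-.
Choose the numbering such that numbering from this end puts the carbonyl group at C-2 rather than C-8.
This places the carbonyl at C-2; the triple bond between C-5 and C-6; a chloro group at C-3.
Assembling the pieces gives 3-chloronon-5-yn-2-one.

3-chloronon-5-yn-2-one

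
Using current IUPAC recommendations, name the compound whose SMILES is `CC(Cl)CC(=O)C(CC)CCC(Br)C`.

The longest carbon chain that includes the carbonyl has 9 carbons, so the parent hydride is nonane.
A ketone (C=O on an internal carbon) is the principal characteristic group, giving the suffix -one.
Choose the numbering such that numbering from this end puts the carbonyl group at C-4 rather than C-6.
With this numbering: the carbonyl at C-4; a bromo group at C-8; a chloro group at C-2; an ethyl group at C-5.
Substituent prefixes are cited in alphabetical order (multiplying prefixes like di-/tri- are ignored for ordering).
Putting it together: 8-bromo-2-chloro-5-ethylnonan-4-one.

8-bromo-2-chloro-5-ethylnonan-4-one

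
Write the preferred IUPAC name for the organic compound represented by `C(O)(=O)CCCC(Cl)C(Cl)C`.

The longest chain bearing the –COOH group is 7 carbons long (heptane).
The highest-priority functional group is a carboxylic acid (terminal –COOH), so the name ends in -oic acid.
The numbering direction is chosen so that the carboxylic acid carbon is C-1 by definition.
That gives chloro groups at C-5 and C-6.
The name is 5,6-dichloroheptanoic acid.

5,6-dichloroheptanoic acid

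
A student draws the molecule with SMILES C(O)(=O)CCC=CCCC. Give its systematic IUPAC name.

The longest chain bearing the –COOH group and the multiple bond is 8 carbons long (octane).
The highest-priority functional group is a carboxylic acid (terminal –COOH), so the name ends in -oic acid.
There is one C=C double bond, indicated by the ending -ene.
Choose the numbering such that the carboxylic acid carbon is C-1 by definition.
That gives the double bond between C-4 and C-5.
Putting it together: oct-4-enoic acid.

oct-4-enoic acid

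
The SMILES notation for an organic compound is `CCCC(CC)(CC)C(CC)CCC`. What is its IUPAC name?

The parent chain contains 8 carbons (octane).
The numbering direction is chosen so that the substituent locant set {4,4,5} is lower than {4,5,5} at the first point of difference.
With this numbering: ethyl groups at C-4 (×2) and C-5.
The name is 4,4,5-triethyloctane.

4,4,5-triethyloctane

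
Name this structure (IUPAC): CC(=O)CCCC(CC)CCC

The longest carbon chain that includes the carbonyl has 9 carbons, so the parent hydride is nonane.
The highest-priority functional group is a ketone (C=O on an internal carbon), so the name ends in -one.
Number the chain so that numbering from this end puts the carbonyl group at C-2 rather than C-8.
With this numbering: the carbonyl at C-2; an ethyl group at C-6.
Putting it together: 6-ethylnonan-2-one.

6-ethylnonan-2-one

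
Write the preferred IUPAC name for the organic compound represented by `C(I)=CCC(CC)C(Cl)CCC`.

5-chloro-4-ethyl-1-iodooct-1-ene

The longest carbon chain that includes the multiple bond has 8 carbons, so the parent hydride is octane.
The chain contains a C=C double bond, so the unsaturation ending is -ene.
The numbering direction is chosen so that numbering from this end puts the double bond at C-1 rather than C-7.
That gives the double bond between C-1 and C-2; a chloro group at C-5; an ethyl group at C-4; an iodo group at C-1.
Substituent prefixes are cited in alphabetical order (multiplying prefixes like di-/tri- are ignored for ordering).
Assembling the pieces gives 5-chloro-4-ethyl-1-iodooct-1-ene.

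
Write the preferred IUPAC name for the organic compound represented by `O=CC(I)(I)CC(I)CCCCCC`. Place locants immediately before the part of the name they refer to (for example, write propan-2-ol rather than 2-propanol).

2,2,4-triiododecanal

The longest chain bearing the –CHO group is 10 carbons long (decane).
An aldehyde (terminal –CHO) is the principal characteristic group, giving the suffix -al.
Choose the numbering such that the aldehyde carbon is C-1 by definition.
With this numbering: iodo groups at C-2 (×2) and C-4.
Assembling the pieces gives 2,2,4-triiododecanal.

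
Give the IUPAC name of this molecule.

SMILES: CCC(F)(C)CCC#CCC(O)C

8-fluoro-8-methyldec-4-yn-2-ol

Counting along the main chain through the –OH group and the multiple bond gives 10 carbons: the parent is decane.
The highest-priority functional group is an alcohol (–OH), so the name ends in -ol.
The chain contains a C≡C triple bond, so the unsaturation ending is -yne.
The numbering direction is chosen so that numbering from this end puts the hydroxyl group at C-2 rather than C-9.
With this numbering: the hydroxyl at C-2; the triple bond between C-4 and C-5; a fluoro group at C-8; a methyl group at C-8.
Substituent prefixes are cited in alphabetical order (multiplying prefixes like di-/tri- are ignored for ordering).
The name is 8-fluoro-8-methyldec-4-yn-2-ol.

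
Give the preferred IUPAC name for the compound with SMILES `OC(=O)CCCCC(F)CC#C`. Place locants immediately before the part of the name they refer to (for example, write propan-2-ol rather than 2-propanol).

The longest carbon chain that includes the –COOH group and the multiple bond has 9 carbons, so the parent hydride is nonane.
The highest-priority functional group is a carboxylic acid (terminal –COOH), so the name ends in -oic acid.
A C≡C triple bond in the chain gives the infix -yne-.
The numbering direction is chosen so that the carboxylic acid carbon is C-1 by definition.
With this numbering: the triple bond between C-8 and C-9; a fluoro group at C-6.
The name is 6-fluoronon-8-ynoic acid.

6-fluoronon-8-ynoic acid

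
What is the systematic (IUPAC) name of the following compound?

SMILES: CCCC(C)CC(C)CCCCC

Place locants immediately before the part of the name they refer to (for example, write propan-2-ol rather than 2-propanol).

4,6-dimethylundecane

The longest continuous carbon chain has 11 atoms, so the parent hydride is undecane.
The numbering direction is chosen so that the substituent locant set {4,6} is lower than {6,8} at the first point of difference.
That gives methyl groups at C-4 and C-6.
Assembling the pieces gives 4,6-dimethylundecane.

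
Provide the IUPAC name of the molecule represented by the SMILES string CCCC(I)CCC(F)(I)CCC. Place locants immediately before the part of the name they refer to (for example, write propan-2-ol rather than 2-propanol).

4-fluoro-4,7-diiododecane

The longest continuous carbon chain has 10 atoms, so the parent hydride is decane.
Choose the numbering such that the substituent locant set {4,4,7} is lower than {4,7,7} at the first point of difference.
This places a fluoro group at C-4; iodo groups at C-4 and C-7.
Substituent prefixes are cited in alphabetical order (multiplying prefixes like di-/tri- are ignored for ordering).
Putting it together: 4-fluoro-4,7-diiododecane.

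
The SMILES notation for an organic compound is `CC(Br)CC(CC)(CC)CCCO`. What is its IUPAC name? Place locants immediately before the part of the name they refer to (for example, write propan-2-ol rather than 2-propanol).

Counting along the main chain through the –OH group gives 7 carbons: the parent is heptane.
The highest-priority functional group is an alcohol (–OH), so the name ends in -ol.
Number the chain so that numbering from this end puts the hydroxyl group at C-1 rather than C-7.
With this numbering: the hydroxyl at C-1; a bromo group at C-6; two ethyl groups at C-4.
Prefixes are listed alphabetically: bromo, ethyl.
Assembling the pieces gives 6-bromo-4,4-diethylheptan-1-ol.

6-bromo-4,4-diethylheptan-1-ol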